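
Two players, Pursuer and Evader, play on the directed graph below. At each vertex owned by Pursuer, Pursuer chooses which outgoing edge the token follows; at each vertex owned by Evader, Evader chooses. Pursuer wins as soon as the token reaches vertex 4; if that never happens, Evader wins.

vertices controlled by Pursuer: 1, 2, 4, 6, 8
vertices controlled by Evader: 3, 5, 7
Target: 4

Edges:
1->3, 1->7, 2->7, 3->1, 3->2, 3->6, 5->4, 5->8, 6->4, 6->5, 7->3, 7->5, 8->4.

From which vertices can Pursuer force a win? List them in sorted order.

A0 = {4}
A1: add {6, 8} — 6 (Pursuer) has 6→4; 8 (Pursuer) has 8→4.
A2: add {5} — 5 (Evader): all of {4, 8} already in.
A3 = A2; e.g. 1 (Pursuer) has no edge into A2. Fixed point.
Pursuer's winning region = {4, 5, 6, 8}.

4, 5, 6, 8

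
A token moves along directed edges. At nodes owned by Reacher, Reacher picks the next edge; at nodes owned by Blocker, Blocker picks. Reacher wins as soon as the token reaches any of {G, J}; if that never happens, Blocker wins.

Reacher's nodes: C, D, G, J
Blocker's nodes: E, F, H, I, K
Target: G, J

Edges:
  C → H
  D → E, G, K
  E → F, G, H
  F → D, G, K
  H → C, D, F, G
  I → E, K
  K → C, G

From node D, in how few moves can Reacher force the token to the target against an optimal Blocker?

1

A0 = {G, J}
A1: add {D} — D (Reacher) has D→G.
A2 = A1; e.g. C (Reacher) has no edge into A1. Fixed point.
D enters the attractor at level 1, so Reacher can force the target in 1 move from there.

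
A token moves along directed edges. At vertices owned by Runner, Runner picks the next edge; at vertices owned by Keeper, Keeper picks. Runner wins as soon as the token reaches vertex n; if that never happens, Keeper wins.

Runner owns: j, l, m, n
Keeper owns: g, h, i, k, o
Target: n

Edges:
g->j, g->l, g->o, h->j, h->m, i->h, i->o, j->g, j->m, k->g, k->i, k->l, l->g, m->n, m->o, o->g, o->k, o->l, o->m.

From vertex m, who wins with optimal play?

Runner

A0 = {n}
A1: add {m} — m (Runner) has m→n.
m ∈ A1, so Runner can force the target.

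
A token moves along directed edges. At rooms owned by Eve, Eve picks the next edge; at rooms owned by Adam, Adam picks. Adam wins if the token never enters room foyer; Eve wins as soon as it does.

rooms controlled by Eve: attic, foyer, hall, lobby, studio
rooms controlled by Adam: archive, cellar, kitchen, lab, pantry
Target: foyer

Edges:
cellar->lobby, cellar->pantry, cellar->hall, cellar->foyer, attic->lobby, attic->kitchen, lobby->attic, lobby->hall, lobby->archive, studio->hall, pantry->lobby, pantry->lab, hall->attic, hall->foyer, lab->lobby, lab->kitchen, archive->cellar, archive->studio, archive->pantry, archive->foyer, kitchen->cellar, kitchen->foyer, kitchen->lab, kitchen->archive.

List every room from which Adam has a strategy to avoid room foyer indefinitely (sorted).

archive, cellar, kitchen, lab, pantry

A0 = {foyer}
A1: add {hall} — hall (Eve) has hall→foyer.
A2: add {lobby, studio} — lobby (Eve) has lobby→hall; studio (Eve) has studio→hall.
A3: add {attic} — attic (Eve) has attic→lobby.
A4 = A3; e.g. cellar (Adam) can still go to pantry. Fixed point.
Eve's attractor = {attic, foyer, hall, lobby, studio}; Adam avoids the target exactly from the complement.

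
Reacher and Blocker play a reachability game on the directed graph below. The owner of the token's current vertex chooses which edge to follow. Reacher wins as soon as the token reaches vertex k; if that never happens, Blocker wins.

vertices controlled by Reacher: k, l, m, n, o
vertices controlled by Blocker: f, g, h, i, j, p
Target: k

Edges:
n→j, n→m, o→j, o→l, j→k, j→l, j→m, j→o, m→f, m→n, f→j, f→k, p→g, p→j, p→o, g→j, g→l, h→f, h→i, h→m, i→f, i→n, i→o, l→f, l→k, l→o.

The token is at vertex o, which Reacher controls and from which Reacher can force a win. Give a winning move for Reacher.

l

A0 = {k}
A1: add {l} — l (Reacher) has l→k.
A2: add {o} — o (Reacher) has o→l.
A3 = A2; e.g. f (Blocker) can still go to j. Fixed point.
From o, successor l is in the attractor (rank 1); the other successor j is not.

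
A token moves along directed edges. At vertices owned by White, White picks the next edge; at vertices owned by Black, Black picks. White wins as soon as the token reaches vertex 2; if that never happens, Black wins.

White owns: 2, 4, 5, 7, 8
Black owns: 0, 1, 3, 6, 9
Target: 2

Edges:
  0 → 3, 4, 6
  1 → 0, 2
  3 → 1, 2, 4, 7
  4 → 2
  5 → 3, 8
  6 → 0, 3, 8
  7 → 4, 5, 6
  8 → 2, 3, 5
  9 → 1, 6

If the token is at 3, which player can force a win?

Black

A0 = {2}
A1: add {4, 8} — 4 (White) has 4→2; 8 (White) has 8→2.
A2: add {5, 7} — 5 (White) has 5→8; 7 (White) has 7→4.
A3 = A2; e.g. 0 (Black) can still go to 3. Fixed point.
3 never enters the attractor, so Black can avoid the target forever.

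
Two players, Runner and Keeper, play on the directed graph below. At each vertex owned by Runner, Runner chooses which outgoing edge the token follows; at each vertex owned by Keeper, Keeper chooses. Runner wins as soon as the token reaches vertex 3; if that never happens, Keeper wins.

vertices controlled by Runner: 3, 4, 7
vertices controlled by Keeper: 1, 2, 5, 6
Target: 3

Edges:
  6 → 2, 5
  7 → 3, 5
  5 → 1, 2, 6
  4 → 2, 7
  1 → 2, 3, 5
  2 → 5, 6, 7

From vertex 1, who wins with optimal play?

Keeper

A0 = {3}
A1: add {7} — 7 (Runner) has 7→3.
A2: add {4} — 4 (Runner) has 4→7.
A3 = A2; e.g. 1 (Keeper) can still go to 2. Fixed point.
1 never enters the attractor, so Keeper can avoid the target forever.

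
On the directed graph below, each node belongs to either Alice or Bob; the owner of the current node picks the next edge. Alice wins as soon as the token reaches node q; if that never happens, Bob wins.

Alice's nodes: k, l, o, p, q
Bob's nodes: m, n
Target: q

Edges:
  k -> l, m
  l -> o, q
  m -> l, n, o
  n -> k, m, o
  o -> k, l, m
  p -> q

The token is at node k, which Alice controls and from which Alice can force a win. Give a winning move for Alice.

A0 = {q}
A1: add {l, p} — l (Alice) has l→q; p (Alice) has p→q.
A2: add {k, o} — k (Alice) has k→l; o (Alice) has o→l.
A3 = A2; e.g. m (Bob) can still go to n. Fixed point.
From k, successor l is in the attractor (rank 1); the other successor m is not.

l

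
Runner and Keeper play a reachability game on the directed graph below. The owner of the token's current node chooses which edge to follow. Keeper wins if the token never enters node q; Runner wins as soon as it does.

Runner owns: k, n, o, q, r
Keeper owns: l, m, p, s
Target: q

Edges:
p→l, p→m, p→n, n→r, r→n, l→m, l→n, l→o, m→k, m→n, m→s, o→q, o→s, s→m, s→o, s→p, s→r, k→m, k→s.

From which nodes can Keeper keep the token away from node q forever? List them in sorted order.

k, l, m, n, p, r, s

A0 = {q}
A1: add {o} — o (Runner) has o→q.
A2 = A1; e.g. k (Runner) has no edge into A1. Fixed point.
Runner's attractor = {o, q}; Keeper avoids the target exactly from the complement.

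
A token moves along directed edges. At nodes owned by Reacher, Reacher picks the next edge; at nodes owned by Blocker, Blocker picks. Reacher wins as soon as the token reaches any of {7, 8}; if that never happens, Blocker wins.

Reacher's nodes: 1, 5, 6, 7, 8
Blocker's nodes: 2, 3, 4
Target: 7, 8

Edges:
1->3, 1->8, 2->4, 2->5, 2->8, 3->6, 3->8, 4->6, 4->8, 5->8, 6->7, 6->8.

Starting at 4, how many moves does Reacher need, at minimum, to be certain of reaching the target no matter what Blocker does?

2

A0 = {7, 8}
A1: add {1, 5, 6} — 1 (Reacher) has 1→8; 5 (Reacher) has 5→8; 6 (Reacher) has 6→7.
A2: add {3, 4} — 3 (Blocker): all of {6, 8} already in; 4 (Blocker): all of {6, 8} already in.
4 enters the attractor at level 2, so Reacher can force the target in 2 moves from there.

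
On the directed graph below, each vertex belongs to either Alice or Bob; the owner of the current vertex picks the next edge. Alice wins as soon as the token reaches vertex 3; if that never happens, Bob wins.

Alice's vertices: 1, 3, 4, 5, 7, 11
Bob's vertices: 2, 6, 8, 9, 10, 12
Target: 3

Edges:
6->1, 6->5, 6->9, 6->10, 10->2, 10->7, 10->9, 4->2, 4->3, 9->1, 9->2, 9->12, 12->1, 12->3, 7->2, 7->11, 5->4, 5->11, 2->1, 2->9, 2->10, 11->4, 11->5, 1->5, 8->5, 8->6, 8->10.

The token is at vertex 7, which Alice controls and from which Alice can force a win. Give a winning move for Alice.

A0 = {3}
A1: add {4} — 4 (Alice) has 4→3.
A2: add {5, 11} — 5 (Alice) has 5→4; 11 (Alice) has 11→4.
A3: add {1, 7} — 1 (Alice) has 1→5; 7 (Alice) has 7→11.
A4: add {12} — 12 (Bob): all of {1, 3} already in.
A5 = A4; e.g. 2 (Bob) can still go to 9. Fixed point.
From 7, successor 11 is in the attractor (rank 2); the other successor 2 is not.

11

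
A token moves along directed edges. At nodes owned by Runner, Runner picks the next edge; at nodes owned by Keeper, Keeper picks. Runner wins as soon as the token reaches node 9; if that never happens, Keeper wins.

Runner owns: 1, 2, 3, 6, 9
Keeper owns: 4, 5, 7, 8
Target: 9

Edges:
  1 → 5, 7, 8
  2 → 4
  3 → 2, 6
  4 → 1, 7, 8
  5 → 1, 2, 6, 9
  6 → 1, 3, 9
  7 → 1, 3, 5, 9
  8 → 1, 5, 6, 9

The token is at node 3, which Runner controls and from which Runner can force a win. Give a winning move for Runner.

A0 = {9}
A1: add {6} — 6 (Runner) has 6→9.
A2: add {3} — 3 (Runner) has 3→6.
A3 = A2; e.g. 1 (Runner) has no edge into A2. Fixed point.
From 3, successor 6 is in the attractor (rank 1); the other successor 2 is not.

6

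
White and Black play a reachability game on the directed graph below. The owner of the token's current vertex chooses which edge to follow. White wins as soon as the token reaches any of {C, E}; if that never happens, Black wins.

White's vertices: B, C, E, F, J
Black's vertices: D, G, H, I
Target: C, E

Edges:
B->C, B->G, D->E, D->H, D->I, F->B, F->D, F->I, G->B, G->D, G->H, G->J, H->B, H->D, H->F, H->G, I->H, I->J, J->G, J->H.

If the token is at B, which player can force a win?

A0 = {C, E}
A1: add {B} — B (White) has B→C.
B ∈ A1, so White can force the target.

White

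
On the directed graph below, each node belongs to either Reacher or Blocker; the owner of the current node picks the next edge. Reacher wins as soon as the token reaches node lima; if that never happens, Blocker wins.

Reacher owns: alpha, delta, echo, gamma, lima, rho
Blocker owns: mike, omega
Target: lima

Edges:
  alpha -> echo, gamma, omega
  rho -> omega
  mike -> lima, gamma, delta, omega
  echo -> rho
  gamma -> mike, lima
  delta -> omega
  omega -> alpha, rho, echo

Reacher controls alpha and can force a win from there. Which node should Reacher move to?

gamma

A0 = {lima}
A1: add {gamma} — gamma (Reacher) has gamma→lima.
A2: add {alpha} — alpha (Reacher) has alpha→gamma.
A3 = A2; e.g. rho (Reacher) has no edge into A2. Fixed point.
From alpha, successor gamma is in the attractor (rank 1); the other successors echo, omega are not.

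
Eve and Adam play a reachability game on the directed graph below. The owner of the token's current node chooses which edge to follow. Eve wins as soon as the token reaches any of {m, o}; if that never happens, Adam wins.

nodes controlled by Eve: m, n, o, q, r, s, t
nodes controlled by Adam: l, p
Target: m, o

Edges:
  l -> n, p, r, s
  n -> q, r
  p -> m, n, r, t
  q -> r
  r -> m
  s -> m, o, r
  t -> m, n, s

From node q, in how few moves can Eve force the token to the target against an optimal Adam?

2

A0 = {m, o}
A1: add {r, s, t} — r (Eve) has r→m; s (Eve) has s→m; t (Eve) has t→m.
A2: add {n, q} — n (Eve) has n→r; q (Eve) has q→r.
q enters the attractor at level 2, so Eve can force the target in 2 moves from there.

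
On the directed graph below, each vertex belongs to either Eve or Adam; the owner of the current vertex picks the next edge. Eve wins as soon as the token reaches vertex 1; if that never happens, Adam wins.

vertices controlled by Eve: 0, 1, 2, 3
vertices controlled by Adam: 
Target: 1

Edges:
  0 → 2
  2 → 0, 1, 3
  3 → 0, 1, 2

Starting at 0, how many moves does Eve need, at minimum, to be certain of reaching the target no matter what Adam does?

A0 = {1}
A1: add {2, 3} — 2 (Eve) has 2→1; 3 (Eve) has 3→1.
A2: add {0} — 0 (Eve) has 0→2.
A2 = all vertices. Fixed point.
0 enters the attractor at level 2, so Eve can force the target in 2 moves from there.

2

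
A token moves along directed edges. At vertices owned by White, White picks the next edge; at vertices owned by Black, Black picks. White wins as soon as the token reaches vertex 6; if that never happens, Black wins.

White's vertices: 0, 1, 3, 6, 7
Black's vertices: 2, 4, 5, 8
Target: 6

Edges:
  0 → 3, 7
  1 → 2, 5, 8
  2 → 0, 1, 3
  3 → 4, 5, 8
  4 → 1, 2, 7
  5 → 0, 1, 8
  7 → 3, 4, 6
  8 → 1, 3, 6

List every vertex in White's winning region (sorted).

A0 = {6}
A1: add {7} — 7 (White) has 7→6.
A2: add {0} — 0 (White) has 0→7.
A3 = A2; e.g. 1 (White) has no edge into A2. Fixed point.
White's winning region = {0, 6, 7}.

0, 6, 7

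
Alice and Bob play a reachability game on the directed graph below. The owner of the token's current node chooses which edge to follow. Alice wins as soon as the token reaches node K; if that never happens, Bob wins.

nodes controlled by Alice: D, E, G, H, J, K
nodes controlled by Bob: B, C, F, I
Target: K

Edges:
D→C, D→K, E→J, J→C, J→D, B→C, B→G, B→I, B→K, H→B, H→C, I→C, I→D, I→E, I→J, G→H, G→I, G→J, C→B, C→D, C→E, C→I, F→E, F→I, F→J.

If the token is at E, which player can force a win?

Alice

A0 = {K}
A1: add {D} — D (Alice) has D→K.
A2: add {J} — J (Alice) has J→D.
A3: add {E, G} — E (Alice) has E→J; G (Alice) has G→J.
A4 = A3; e.g. B (Bob) can still go to C. Fixed point.
E ∈ A3, so Alice can force the target.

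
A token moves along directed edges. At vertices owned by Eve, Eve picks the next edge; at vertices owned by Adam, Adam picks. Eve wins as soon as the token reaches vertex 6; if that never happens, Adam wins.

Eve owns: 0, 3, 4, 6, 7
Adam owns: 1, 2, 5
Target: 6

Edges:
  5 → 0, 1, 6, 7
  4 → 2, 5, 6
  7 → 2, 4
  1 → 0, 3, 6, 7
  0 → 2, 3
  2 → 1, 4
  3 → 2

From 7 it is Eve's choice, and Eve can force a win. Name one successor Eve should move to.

A0 = {6}
A1: add {4} — 4 (Eve) has 4→6.
A2: add {7} — 7 (Eve) has 7→4.
A3 = A2; e.g. 0 (Eve) has no edge into A2. Fixed point.
From 7, successor 4 is in the attractor (rank 1); the other successor 2 is not.

4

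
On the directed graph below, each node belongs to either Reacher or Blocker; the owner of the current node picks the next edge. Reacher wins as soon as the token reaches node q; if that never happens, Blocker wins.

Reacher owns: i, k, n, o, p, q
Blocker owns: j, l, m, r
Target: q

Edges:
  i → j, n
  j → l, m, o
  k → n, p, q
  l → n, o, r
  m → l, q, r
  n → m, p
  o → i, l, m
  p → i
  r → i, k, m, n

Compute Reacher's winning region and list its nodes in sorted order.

k, q

A0 = {q}
A1: add {k} — k (Reacher) has k→q.
A2 = A1; e.g. i (Reacher) has no edge into A1. Fixed point.
Reacher's winning region = {k, q}.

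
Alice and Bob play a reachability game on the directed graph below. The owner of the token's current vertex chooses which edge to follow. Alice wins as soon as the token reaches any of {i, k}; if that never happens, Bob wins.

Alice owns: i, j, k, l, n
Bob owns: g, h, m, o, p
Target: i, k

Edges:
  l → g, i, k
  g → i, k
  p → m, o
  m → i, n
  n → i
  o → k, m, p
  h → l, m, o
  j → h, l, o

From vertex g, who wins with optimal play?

A0 = {i, k}
A1: add {g, l, n} — g (Bob): all of {i, k} already in; l (Alice) has l→i; n (Alice) has n→i.
g ∈ A1, so Alice can force the target.

Alice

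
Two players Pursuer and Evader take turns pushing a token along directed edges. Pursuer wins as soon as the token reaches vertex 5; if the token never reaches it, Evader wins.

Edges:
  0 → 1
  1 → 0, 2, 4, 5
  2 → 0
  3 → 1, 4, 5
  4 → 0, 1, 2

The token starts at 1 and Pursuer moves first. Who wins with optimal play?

Pursuer

Track states (vertex, player-to-move).
A0 = {(5,Pursuer), (5,Evader)}
A1: add {(1,Pursuer), (3,Pursuer)}.
(1,Pursuer) ∈ A1 ⇒ Pursuer forces the target.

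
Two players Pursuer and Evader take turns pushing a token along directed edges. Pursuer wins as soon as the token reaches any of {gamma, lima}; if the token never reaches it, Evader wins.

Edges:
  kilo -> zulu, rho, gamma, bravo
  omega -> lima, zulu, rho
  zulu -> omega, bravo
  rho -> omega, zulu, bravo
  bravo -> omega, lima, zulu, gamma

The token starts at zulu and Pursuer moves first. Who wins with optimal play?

Track states (vertex, player-to-move).
A0 = {(lima,Pursuer), (lima,Evader), (gamma,Pursuer), (gamma,Evader)}
A1: add {(kilo,Pursuer), (omega,Pursuer), (bravo,Pursuer)}.
A2: add {(zulu,Evader)}.
A3: add {(rho,Pursuer)}.
A4 = A3; e.g. (kilo,Evader) stays out. (zulu,Pursuer) never enters ⇒ Evader avoids the target.

Evader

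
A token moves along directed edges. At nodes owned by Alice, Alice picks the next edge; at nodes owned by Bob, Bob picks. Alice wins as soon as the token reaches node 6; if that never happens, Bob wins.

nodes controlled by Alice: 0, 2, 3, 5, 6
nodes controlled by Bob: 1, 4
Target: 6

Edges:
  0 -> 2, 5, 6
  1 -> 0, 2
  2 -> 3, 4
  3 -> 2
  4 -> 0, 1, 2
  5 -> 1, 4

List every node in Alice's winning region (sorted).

0, 6

A0 = {6}
A1: add {0} — 0 (Alice) has 0→6.
A2 = A1; e.g. 1 (Bob) can still go to 2. Fixed point.
Alice's winning region = {0, 6}.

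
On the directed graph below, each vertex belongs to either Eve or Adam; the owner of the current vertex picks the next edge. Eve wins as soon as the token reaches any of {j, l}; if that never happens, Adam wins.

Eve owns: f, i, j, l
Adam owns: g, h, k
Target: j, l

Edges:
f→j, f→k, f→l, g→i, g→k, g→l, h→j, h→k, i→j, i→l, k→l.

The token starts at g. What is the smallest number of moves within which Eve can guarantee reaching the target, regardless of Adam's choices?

A0 = {j, l}
A1: add {f, i, k} — f (Eve) has f→j; i (Eve) has i→j; k (Adam): all of {l} already in.
A2: add {g, h} — g (Adam): all of {i, k, l} already in; h (Adam): all of {j, k} already in.
A2 = all vertices. Fixed point.
g enters the attractor at level 2, so Eve can force the target in 2 moves from there.

2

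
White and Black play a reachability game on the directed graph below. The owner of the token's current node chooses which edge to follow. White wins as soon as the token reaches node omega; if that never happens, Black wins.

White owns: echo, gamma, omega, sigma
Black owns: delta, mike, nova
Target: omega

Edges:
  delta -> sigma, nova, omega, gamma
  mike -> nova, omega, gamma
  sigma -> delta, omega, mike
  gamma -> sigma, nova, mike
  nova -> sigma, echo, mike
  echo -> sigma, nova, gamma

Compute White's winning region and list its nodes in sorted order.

A0 = {omega}
A1: add {sigma} — sigma (White) has sigma→omega.
A2: add {echo, gamma} — echo (White) has echo→sigma; gamma (White) has gamma→sigma.
A3 = A2; e.g. delta (Black) can still go to nova. Fixed point.
White's winning region = {echo, gamma, omega, sigma}.

echo, gamma, omega, sigma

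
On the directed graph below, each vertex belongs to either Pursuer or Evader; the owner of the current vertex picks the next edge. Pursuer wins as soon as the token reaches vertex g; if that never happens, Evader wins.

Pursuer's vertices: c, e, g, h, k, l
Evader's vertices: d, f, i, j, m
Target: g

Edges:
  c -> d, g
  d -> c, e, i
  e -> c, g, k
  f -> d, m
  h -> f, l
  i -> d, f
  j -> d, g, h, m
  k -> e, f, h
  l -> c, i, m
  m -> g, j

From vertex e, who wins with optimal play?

Pursuer

A0 = {g}
A1: add {c, e} — c (Pursuer) has c→g; e (Pursuer) has e→g.
e ∈ A1, so Pursuer can force the target.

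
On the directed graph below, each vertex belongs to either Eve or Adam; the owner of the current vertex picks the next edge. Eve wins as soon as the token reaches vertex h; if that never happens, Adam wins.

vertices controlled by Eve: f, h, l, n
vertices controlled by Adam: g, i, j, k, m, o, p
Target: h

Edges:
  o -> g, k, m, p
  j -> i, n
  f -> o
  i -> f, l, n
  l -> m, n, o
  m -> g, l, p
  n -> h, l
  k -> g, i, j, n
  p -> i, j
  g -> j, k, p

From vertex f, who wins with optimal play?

Adam

A0 = {h}
A1: add {n} — n (Eve) has n→h.
A2: add {l} — l (Eve) has l→n.
A3 = A2; e.g. f (Eve) has no edge into A2. Fixed point.
f never enters the attractor, so Adam can avoid the target forever.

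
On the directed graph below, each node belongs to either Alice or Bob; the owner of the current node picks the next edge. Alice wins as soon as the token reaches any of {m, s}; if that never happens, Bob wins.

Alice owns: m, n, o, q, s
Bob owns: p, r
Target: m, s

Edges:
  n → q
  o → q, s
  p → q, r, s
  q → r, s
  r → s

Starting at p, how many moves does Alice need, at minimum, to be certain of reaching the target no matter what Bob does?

A0 = {m, s}
A1: add {o, q, r} — o (Alice) has o→s; q (Alice) has q→s; r (Bob): all of {s} already in.
A2: add {n, p} — n (Alice) has n→q; p (Bob): all of {q, r, s} already in.
A2 = all vertices. Fixed point.
p enters the attractor at level 2, so Alice can force the target in 2 moves from there.

2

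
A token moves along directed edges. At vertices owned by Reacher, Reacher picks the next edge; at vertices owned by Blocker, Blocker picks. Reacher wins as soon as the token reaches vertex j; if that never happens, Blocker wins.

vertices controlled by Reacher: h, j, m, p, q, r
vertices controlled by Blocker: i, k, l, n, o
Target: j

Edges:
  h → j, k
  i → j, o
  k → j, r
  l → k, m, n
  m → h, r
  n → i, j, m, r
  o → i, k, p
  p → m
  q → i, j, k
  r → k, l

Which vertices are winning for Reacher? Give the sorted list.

A0 = {j}
A1: add {h, q} — h (Reacher) has h→j; q (Reacher) has q→j.
A2: add {m} — m (Reacher) has m→h.
A3: add {p} — p (Reacher) has p→m.
A4 = A3; e.g. i (Blocker) can still go to o. Fixed point.
Reacher's winning region = {h, j, m, p, q}.

h, j, m, p, q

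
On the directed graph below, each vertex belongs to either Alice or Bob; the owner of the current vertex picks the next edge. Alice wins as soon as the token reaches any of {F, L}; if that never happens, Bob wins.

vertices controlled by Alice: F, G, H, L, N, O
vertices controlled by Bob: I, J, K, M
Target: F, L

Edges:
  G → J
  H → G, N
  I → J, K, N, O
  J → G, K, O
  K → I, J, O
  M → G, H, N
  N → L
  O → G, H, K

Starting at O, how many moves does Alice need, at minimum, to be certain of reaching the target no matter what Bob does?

A0 = {F, L}
A1: add {N} — N (Alice) has N→L.
A2: add {H} — H (Alice) has H→N.
A3: add {O} — O (Alice) has O→H.
A4 = A3; e.g. G (Alice) has no edge into A3. Fixed point.
O enters the attractor at level 3, so Alice can force the target in 3 moves from there.

3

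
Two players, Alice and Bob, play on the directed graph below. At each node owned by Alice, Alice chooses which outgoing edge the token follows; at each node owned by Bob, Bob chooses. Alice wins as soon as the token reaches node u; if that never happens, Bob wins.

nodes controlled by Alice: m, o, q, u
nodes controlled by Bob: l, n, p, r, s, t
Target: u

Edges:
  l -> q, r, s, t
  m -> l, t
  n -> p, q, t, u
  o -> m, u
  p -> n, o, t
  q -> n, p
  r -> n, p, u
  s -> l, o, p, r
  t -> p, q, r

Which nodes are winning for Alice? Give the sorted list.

o, u

A0 = {u}
A1: add {o} — o (Alice) has o→u.
A2 = A1; e.g. l (Bob) can still go to q. Fixed point.
Alice's winning region = {o, u}.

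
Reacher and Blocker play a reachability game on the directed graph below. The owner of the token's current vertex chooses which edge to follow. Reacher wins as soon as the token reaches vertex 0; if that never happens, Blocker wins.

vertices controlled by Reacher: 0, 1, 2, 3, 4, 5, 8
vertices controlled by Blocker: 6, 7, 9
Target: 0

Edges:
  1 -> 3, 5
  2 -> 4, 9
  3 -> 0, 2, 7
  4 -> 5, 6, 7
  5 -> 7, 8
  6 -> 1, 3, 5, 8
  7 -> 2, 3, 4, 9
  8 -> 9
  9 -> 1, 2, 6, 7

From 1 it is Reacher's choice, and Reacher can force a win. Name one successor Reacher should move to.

A0 = {0}
A1: add {3} — 3 (Reacher) has 3→0.
A2: add {1} — 1 (Reacher) has 1→3.
A3 = A2; e.g. 2 (Reacher) has no edge into A2. Fixed point.
From 1, successor 3 is in the attractor (rank 1); the other successor 5 is not.

3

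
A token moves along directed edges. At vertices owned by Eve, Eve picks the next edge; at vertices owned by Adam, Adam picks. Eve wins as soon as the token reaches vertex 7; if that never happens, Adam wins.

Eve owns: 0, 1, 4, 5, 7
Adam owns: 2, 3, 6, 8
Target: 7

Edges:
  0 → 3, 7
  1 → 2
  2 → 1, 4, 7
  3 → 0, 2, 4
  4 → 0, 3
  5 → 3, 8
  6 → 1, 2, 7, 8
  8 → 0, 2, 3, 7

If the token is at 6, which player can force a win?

Adam

A0 = {7}
A1: add {0} — 0 (Eve) has 0→7.
A2: add {4} — 4 (Eve) has 4→0.
A3 = A2; e.g. 1 (Eve) has no edge into A2. Fixed point.
6 never enters the attractor, so Adam can avoid the target forever.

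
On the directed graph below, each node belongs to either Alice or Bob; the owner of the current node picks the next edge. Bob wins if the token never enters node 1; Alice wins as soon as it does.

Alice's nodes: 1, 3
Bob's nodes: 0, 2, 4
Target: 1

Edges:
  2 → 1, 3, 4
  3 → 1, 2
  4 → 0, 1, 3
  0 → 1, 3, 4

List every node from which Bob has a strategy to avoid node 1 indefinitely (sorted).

A0 = {1}
A1: add {3} — 3 (Alice) has 3→1.
A2 = A1; e.g. 0 (Bob) can still go to 4. Fixed point.
Alice's attractor = {1, 3}; Bob avoids the target exactly from the complement.

0, 2, 4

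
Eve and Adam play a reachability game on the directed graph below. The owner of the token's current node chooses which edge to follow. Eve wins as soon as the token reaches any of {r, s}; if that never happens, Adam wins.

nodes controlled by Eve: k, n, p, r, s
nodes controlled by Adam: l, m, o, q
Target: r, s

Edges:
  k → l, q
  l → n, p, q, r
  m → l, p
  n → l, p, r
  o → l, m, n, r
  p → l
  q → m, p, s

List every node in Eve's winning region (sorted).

A0 = {r, s}
A1: add {n} — n (Eve) has n→r.
A2 = A1; e.g. k (Eve) has no edge into A1. Fixed point.
Eve's winning region = {n, r, s}.

n, r, s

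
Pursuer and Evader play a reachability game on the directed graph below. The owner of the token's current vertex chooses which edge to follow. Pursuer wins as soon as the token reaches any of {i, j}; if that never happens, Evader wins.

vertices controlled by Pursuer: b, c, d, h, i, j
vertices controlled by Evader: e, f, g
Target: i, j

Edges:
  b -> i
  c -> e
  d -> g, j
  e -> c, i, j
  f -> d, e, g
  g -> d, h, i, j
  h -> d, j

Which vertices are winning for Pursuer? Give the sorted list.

b, d, g, h, i, j

A0 = {i, j}
A1: add {b, d, h} — b (Pursuer) has b→i; d (Pursuer) has d→j; h (Pursuer) has h→j.
A2: add {g} — g (Evader): all of {d, h, i, j} already in.
A3 = A2; e.g. c (Pursuer) has no edge into A2. Fixed point.
Pursuer's winning region = {b, d, g, h, i, j}.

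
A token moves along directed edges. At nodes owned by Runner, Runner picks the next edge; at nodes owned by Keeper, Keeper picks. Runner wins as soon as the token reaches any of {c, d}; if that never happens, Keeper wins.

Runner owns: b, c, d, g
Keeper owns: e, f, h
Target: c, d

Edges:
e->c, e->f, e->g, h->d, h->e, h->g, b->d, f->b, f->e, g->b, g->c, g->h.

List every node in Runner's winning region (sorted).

A0 = {c, d}
A1: add {b, g} — b (Runner) has b→d; g (Runner) has g→c.
A2 = A1; e.g. e (Keeper) can still go to f. Fixed point.
Runner's winning region = {b, c, d, g}.

b, c, d, g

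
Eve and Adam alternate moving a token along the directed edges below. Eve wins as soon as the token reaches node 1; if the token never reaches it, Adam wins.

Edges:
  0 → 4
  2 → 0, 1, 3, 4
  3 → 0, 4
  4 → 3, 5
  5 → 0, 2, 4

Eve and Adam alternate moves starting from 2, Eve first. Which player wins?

Eve

Track states (vertex, player-to-move).
A0 = {(1,Eve), (1,Adam)}
A1: add {(2,Eve)}.
(2,Eve) ∈ A1 ⇒ Eve forces the target.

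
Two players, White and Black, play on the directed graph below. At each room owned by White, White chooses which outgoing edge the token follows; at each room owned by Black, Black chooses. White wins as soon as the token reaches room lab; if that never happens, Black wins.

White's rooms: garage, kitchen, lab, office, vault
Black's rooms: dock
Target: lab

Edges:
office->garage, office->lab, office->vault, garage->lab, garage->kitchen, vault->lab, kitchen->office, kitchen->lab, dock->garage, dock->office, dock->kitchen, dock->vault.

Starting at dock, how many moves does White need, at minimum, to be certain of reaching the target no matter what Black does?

2

A0 = {lab}
A1: add {garage, kitchen, office, vault} — garage (White) has garage→lab; office (White) has office→lab; kitchen (White) has kitchen→lab; vault (White) has vault→lab.
A2: add {dock} — dock (Black): all of {garage, office, kitchen, vault} already in.
A2 = all vertices. Fixed point.
dock enters the attractor at level 2, so White can force the target in 2 moves from there.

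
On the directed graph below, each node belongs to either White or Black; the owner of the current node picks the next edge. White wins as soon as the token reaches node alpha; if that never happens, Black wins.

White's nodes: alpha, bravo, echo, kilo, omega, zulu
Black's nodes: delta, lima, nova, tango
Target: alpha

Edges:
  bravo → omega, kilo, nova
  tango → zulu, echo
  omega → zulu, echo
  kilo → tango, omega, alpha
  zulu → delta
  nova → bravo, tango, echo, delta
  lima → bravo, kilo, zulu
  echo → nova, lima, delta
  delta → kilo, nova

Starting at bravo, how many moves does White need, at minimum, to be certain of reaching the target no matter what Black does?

2

A0 = {alpha}
A1: add {kilo} — kilo (White) has kilo→alpha.
A2: add {bravo} — bravo (White) has bravo→kilo.
A3 = A2; e.g. tango (Black) can still go to zulu. Fixed point.
bravo enters the attractor at level 2, so White can force the target in 2 moves from there.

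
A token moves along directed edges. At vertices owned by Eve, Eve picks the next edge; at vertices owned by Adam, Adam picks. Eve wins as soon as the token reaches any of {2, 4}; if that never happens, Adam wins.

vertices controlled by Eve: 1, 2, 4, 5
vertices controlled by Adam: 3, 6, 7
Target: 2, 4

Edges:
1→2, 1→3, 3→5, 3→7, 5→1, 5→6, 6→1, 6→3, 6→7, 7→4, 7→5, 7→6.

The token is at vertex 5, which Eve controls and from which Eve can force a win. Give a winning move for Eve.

1

A0 = {2, 4}
A1: add {1} — 1 (Eve) has 1→2.
A2: add {5} — 5 (Eve) has 5→1.
A3 = A2; e.g. 3 (Adam) can still go to 7. Fixed point.
From 5, successor 1 is in the attractor (rank 1); the other successor 6 is not.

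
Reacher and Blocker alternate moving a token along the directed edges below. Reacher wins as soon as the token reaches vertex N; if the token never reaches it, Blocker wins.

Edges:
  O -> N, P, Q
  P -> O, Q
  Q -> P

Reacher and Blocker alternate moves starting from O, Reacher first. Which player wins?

Reacher

Track states (vertex, player-to-move).
A0 = {(N,Reacher), (N,Blocker)}
A1: add {(O,Reacher)}.
(O,Reacher) ∈ A1 ⇒ Reacher forces the target.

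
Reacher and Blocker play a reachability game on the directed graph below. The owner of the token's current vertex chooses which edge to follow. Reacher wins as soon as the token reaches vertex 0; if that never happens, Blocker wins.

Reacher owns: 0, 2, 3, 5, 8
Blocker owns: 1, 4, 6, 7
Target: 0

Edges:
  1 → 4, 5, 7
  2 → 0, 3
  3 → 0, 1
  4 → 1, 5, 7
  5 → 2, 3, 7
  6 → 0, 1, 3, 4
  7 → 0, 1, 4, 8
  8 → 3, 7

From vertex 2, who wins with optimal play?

Reacher

A0 = {0}
A1: add {2, 3} — 2 (Reacher) has 2→0; 3 (Reacher) has 3→0.
2 ∈ A1, so Reacher can force the target.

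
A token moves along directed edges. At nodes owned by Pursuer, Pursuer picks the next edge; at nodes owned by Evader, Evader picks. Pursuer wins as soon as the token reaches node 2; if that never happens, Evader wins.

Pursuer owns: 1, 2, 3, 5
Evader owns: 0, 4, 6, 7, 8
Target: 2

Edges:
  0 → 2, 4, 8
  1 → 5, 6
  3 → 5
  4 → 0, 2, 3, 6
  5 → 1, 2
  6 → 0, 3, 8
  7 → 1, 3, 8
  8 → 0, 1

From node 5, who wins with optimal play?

Pursuer

A0 = {2}
A1: add {5} — 5 (Pursuer) has 5→2.
5 ∈ A1, so Pursuer can force the target.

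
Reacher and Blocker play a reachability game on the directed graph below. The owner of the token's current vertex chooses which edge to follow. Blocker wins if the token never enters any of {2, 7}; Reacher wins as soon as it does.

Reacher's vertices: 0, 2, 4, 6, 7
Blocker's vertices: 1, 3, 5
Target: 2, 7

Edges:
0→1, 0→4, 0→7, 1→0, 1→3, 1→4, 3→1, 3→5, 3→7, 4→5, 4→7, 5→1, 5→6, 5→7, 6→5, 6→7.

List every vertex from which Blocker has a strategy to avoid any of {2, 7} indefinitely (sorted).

A0 = {2, 7}
A1: add {0, 4, 6} — 0 (Reacher) has 0→7; 4 (Reacher) has 4→7; 6 (Reacher) has 6→7.
A2 = A1; e.g. 1 (Blocker) can still go to 3. Fixed point.
Reacher's attractor = {0, 2, 4, 6, 7}; Blocker avoids the target exactly from the complement.

1, 3, 5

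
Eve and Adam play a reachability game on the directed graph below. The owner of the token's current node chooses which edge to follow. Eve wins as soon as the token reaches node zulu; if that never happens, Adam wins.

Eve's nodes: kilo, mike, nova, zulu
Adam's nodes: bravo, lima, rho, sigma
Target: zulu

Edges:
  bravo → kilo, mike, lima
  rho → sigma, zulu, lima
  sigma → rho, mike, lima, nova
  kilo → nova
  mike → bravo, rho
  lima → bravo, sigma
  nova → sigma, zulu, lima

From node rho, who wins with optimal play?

A0 = {zulu}
A1: add {nova} — nova (Eve) has nova→zulu.
A2: add {kilo} — kilo (Eve) has kilo→nova.
A3 = A2; e.g. bravo (Adam) can still go to mike. Fixed point.
rho never enters the attractor, so Adam can avoid the target forever.

Adam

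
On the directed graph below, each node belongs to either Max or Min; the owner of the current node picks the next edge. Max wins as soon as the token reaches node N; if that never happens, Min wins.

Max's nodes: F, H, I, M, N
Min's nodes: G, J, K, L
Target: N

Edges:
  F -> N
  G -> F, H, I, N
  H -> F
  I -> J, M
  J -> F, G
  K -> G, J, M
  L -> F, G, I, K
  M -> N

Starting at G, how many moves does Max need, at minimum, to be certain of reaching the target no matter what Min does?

A0 = {N}
A1: add {F, M} — F (Max) has F→N; M (Max) has M→N.
A2: add {H, I} — H (Max) has H→F; I (Max) has I→M.
A3: add {G} — G (Min): all of {F, H, I, N} already in.
G enters the attractor at level 3, so Max can force the target in 3 moves from there.

3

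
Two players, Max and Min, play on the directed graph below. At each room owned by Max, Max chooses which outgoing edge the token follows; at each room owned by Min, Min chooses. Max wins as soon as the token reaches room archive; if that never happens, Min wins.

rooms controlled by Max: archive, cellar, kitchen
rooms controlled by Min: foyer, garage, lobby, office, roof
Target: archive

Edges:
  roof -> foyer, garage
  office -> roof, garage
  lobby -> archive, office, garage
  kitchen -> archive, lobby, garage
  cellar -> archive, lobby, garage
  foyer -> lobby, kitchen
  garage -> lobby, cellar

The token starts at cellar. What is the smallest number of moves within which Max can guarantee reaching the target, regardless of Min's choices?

A0 = {archive}
A1: add {cellar, kitchen} — kitchen (Max) has kitchen→archive; cellar (Max) has cellar→archive.
A2 = A1; e.g. roof (Min) can still go to foyer. Fixed point.
cellar enters the attractor at level 1, so Max can force the target in 1 move from there.

1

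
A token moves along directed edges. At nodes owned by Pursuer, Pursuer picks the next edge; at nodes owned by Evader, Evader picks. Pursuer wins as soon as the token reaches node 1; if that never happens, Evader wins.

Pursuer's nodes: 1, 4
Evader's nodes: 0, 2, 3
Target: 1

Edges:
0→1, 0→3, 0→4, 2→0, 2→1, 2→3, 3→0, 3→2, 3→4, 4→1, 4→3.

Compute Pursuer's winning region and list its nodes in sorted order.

A0 = {1}
A1: add {4} — 4 (Pursuer) has 4→1.
A2 = A1; e.g. 0 (Evader) can still go to 3. Fixed point.
Pursuer's winning region = {1, 4}.

1, 4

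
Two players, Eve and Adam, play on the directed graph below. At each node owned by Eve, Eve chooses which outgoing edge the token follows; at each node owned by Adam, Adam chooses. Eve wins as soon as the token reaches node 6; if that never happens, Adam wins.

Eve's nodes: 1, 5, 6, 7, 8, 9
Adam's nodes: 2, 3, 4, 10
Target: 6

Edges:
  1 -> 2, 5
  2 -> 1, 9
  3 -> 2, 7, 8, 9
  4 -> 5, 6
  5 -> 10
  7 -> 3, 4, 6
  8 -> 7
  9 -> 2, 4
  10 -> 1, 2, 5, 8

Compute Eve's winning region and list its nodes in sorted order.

A0 = {6}
A1: add {7} — 7 (Eve) has 7→6.
A2: add {8} — 8 (Eve) has 8→7.
A3 = A2; e.g. 1 (Eve) has no edge into A2. Fixed point.
Eve's winning region = {6, 7, 8}.

6, 7, 8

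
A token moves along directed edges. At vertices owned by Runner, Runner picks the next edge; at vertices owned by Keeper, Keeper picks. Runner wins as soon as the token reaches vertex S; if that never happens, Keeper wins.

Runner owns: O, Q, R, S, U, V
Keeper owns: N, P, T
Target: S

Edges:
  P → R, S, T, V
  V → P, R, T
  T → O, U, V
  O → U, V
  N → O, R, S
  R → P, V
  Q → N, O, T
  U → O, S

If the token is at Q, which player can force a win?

A0 = {S}
A1: add {U} — U (Runner) has U→S.
A2: add {O} — O (Runner) has O→U.
A3: add {Q} — Q (Runner) has Q→O.
A4 = A3; e.g. N (Keeper) can still go to R. Fixed point.
Q ∈ A3, so Runner can force the target.

Runner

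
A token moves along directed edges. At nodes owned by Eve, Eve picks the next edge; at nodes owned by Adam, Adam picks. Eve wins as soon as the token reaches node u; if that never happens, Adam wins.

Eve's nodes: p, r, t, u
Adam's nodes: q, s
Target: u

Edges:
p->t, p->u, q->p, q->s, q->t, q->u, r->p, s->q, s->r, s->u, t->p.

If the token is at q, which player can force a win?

Adam

A0 = {u}
A1: add {p} — p (Eve) has p→u.
A2: add {r, t} — r (Eve) has r→p; t (Eve) has t→p.
A3 = A2; e.g. q (Adam) can still go to s. Fixed point.
q never enters the attractor, so Adam can avoid the target forever.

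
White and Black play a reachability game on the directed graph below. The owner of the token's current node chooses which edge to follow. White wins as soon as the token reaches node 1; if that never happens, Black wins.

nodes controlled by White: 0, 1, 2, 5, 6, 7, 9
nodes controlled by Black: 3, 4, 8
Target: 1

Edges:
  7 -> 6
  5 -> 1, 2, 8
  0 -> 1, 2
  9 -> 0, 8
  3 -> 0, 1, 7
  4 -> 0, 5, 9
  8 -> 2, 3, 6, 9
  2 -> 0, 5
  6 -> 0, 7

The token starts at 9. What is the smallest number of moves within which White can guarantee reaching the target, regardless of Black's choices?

A0 = {1}
A1: add {0, 5} — 0 (White) has 0→1; 5 (White) has 5→1.
A2: add {2, 6, 9} — 2 (White) has 2→0; 6 (White) has 6→0; 9 (White) has 9→0.
9 enters the attractor at level 2, so White can force the target in 2 moves from there.

2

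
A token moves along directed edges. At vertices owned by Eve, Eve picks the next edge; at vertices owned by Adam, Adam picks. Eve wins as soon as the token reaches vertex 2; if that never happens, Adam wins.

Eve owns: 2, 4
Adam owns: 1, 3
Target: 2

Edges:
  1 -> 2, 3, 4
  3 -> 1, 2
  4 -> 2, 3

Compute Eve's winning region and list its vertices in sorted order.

A0 = {2}
A1: add {4} — 4 (Eve) has 4→2.
A2 = A1; e.g. 1 (Adam) can still go to 3. Fixed point.
Eve's winning region = {2, 4}.

2, 4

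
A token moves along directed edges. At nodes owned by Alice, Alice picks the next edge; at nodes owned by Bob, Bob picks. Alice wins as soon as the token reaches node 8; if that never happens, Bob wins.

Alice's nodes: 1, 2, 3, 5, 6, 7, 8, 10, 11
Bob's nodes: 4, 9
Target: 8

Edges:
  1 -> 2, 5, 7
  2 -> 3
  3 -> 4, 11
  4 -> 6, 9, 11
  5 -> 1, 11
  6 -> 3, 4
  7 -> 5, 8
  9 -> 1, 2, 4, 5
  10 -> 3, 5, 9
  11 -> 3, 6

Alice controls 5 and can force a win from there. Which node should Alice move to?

A0 = {8}
A1: add {7} — 7 (Alice) has 7→8.
A2: add {1} — 1 (Alice) has 1→7.
A3: add {5} — 5 (Alice) has 5→1.
A4: add {10} — 10 (Alice) has 10→5.
A5 = A4; e.g. 2 (Alice) has no edge into A4. Fixed point.
From 5, successor 1 is in the attractor (rank 2); the other successor 11 is not.

1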